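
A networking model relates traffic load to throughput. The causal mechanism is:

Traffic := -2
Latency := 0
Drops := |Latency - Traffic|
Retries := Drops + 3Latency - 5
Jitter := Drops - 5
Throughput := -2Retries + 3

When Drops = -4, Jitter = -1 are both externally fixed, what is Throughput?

21

Setting Drops = -4, Jitter = -1 by intervention discards those variables' equations.
Retries = Drops + 3Latency - 5  [with Drops=-4, Latency=0]  = -9
Throughput = -2Retries + 3  [with Retries=-9]  = 21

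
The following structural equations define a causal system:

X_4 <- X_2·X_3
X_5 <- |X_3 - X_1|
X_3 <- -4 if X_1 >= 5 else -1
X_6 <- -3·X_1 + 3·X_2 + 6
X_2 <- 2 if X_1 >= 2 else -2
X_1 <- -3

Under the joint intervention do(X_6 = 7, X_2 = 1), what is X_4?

Under do(X_6 = 7, X_2 = 1), each intervened variable's structural equation is replaced by its fixed value.
X_3 = -4 if X_1 >= 5 else -1  [with X_1=-3]  = -1
X_4 = X_2·X_3  [with X_2=1, X_3=-1]  = -1

-1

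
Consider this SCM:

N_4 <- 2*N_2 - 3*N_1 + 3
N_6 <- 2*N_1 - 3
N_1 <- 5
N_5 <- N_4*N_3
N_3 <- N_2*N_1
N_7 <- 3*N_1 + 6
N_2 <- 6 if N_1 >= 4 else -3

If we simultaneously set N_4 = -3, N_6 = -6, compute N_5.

Setting N_4 = -3, N_6 = -6 by intervention discards those variables' equations.
N_2 = 6 if N_1 >= 4 else -3  [with N_1=5]  = 6
N_3 = N_2*N_1  [with N_2=6, N_1=5]  = 30
N_5 = N_4*N_3  [with N_4=-3, N_3=30]  = -90

-90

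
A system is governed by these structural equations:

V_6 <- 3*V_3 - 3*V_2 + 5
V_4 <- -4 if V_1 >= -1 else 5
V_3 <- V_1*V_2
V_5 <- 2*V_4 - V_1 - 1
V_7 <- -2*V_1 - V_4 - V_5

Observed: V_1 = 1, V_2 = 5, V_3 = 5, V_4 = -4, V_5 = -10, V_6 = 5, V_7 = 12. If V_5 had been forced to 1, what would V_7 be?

Under do(V_5=1), the mechanism V_5 <- 2*V_4 - V_1 - 1 is discarded; V_5 is fixed at 1.
V_4 = -4 if V_1 >= -1 else 5  [with V_1=1]  = -4
V_7 = -2*V_1 - V_4 - V_5  [with V_1=1, V_4=-4, V_5=1]  = 1

1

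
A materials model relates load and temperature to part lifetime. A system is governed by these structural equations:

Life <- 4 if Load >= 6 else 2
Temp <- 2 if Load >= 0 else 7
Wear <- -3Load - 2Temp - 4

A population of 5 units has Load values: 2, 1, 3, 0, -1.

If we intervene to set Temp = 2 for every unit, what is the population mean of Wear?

-11

Under do(Temp=2), Temp's equation is replaced by Temp=2 for every unit. Per-unit Wear: -14, -11, -17, -8, -5. Mean = -11.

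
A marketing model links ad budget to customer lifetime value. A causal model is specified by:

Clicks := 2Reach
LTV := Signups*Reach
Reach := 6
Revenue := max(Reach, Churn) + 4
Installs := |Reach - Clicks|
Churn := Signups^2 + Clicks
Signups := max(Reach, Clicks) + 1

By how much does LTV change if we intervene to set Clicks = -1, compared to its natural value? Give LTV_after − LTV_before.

-36

Under do(Clicks=-1), the mechanism Clicks := 2Reach is discarded; Clicks is fixed at -1.
Signups = max(Reach, Clicks) + 1  [with Reach=6, Clicks=-1]  = 7
LTV = Signups*Reach  [with Signups=7, Reach=6]  = 42
Without intervention: Clicks = 2Reach  [with Reach=6]  = 12; Signups = max(Reach, Clicks) + 1  [with Reach=6, Clicks=12]  = 13; LTV = Signups*Reach  [with Signups=13, Reach=6]  = 78.
Change = 42 − 78 = -36.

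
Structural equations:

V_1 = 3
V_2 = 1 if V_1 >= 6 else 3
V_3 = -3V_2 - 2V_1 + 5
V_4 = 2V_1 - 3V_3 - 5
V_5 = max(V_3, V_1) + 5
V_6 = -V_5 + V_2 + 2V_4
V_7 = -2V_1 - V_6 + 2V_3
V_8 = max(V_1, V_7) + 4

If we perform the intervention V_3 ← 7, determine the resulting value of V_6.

The intervention breaks the incoming arrows to V_3: V_3 = -3V_2 - 2V_1 + 5 no longer applies, and V_3 = 7.
V_2 = 1 if V_1 >= 6 else 3  [with V_1=3]  = 3
V_4 = 2V_1 - 3V_3 - 5  [with V_1=3, V_3=7]  = -20
V_5 = max(V_3, V_1) + 5  [with V_3=7, V_1=3]  = 12
V_6 = -V_5 + V_2 + 2V_4  [with V_5=12, V_2=3, V_4=-20]  = -49

-49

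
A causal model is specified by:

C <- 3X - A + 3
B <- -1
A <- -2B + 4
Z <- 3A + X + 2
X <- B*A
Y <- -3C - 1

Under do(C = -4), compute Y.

11

Under do(C=-4), the mechanism C <- 3X - A + 3 is discarded; C is fixed at -4.
Y = -3C - 1  [with C=-4]  = 11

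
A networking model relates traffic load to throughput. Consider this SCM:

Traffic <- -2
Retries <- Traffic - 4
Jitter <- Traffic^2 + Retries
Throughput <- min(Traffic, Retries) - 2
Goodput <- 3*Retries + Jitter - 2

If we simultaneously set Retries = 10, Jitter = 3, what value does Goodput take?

31

Under do(Retries = 10, Jitter = 3), each intervened variable's structural equation is replaced by its fixed value.
Goodput = 3*Retries + Jitter - 2  [with Retries=10, Jitter=3]  = 31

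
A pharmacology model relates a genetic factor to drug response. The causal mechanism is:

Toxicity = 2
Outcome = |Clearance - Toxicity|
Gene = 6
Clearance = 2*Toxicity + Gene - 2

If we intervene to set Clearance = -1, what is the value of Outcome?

The intervention breaks the incoming arrows to Clearance: Clearance = 2*Toxicity + Gene - 2 no longer applies, and Clearance = -1.
Outcome = |Clearance - Toxicity|  [with Clearance=-1, Toxicity=2]  = 3

3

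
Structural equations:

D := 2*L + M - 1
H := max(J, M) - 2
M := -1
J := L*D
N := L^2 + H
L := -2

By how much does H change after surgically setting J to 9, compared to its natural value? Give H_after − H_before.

-3

Intervening sets J = 9 and removes its equation (J := L*D).
H = max(J, M) - 2  [with J=9, M=-1]  = 7
Without intervention: D = 2*L + M - 1  [with L=-2, M=-1]  = -6; J = L*D  [with L=-2, D=-6]  = 12; H = max(J, M) - 2  [with J=12, M=-1]  = 10.
Change = 7 − 10 = -3.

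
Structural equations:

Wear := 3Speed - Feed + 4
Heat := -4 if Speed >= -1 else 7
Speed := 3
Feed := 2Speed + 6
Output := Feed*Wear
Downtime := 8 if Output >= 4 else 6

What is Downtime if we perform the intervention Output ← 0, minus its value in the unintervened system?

-2

The intervention breaks the incoming arrows to Output: Output := Feed*Wear no longer applies, and Output = 0.
Downtime = 8 if Output >= 4 else 6  [with Output=0]  = 6
Without intervention: Feed = 2Speed + 6  [with Speed=3]  = 12; Wear = 3Speed - Feed + 4  [with Speed=3, Feed=12]  = 1; Output = Feed*Wear  [with Feed=12, Wear=1]  = 12; Downtime = 8 if Output >= 4 else 6  [with Output=12]  = 8.
Change = 6 − 8 = -2.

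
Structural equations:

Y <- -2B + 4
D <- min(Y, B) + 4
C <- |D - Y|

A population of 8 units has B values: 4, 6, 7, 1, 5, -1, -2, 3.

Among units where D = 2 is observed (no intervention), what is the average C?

5

Observing D=2 restricts to units where D's equation naturally yields 2: B ∈ {-2, 3}. In that subpopulation C = 6, 4, mean 5.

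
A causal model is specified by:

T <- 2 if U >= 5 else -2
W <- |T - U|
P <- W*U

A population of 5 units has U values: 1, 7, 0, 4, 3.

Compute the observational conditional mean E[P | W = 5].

Observing W=5 restricts to units where W's equation naturally yields 5: U ∈ {7, 3}. In that subpopulation P = 35, 15, mean 25.

25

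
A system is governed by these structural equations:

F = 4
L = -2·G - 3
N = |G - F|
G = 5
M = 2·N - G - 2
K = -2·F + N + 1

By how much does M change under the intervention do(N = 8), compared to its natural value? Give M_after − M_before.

14

The intervention breaks the incoming arrows to N: N = |G - F| no longer applies, and N = 8.
M = 2·N - G - 2  [with N=8, G=5]  = 9
Without intervention: N = |G - F|  [with G=5, F=4]  = 1; M = 2·N - G - 2  [with N=1, G=5]  = -5.
Change = 9 − (-5) = 14.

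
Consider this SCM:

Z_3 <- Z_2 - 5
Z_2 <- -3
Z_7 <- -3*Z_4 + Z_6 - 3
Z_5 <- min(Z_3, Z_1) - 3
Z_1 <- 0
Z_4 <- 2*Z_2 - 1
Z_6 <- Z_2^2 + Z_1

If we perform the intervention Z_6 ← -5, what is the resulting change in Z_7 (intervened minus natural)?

-14

Intervening sets Z_6 = -5 and removes its equation (Z_6 <- Z_2^2 + Z_1).
Z_4 = 2*Z_2 - 1  [with Z_2=-3]  = -7
Z_7 = -3*Z_4 + Z_6 - 3  [with Z_4=-7, Z_6=-5]  = 13
Without intervention: Z_4 = 2*Z_2 - 1  [with Z_2=-3]  = -7; Z_6 = Z_2^2 + Z_1  [with Z_2=-3, Z_1=0]  = 9; Z_7 = -3*Z_4 + Z_6 - 3  [with Z_4=-7, Z_6=9]  = 27.
Change = 13 − 27 = -14.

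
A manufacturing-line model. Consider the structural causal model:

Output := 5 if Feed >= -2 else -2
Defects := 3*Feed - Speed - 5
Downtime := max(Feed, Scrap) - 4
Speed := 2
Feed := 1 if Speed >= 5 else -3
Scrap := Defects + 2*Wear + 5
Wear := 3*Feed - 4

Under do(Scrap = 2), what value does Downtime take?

-2

Under do(Scrap=2), the mechanism Scrap := Defects + 2*Wear + 5 is discarded; Scrap is fixed at 2.
Feed = 1 if Speed >= 5 else -3  [with Speed=2]  = -3
Downtime = max(Feed, Scrap) - 4  [with Feed=-3, Scrap=2]  = -2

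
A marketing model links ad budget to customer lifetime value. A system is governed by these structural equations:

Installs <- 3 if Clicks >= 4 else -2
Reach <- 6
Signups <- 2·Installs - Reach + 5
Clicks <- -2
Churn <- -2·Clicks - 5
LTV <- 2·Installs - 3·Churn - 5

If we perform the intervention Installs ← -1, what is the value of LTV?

The intervention breaks the incoming arrows to Installs: Installs <- 3 if Clicks >= 4 else -2 no longer applies, and Installs = -1.
Churn = -2·Clicks - 5  [with Clicks=-2]  = -1
LTV = 2·Installs - 3·Churn - 5  [with Installs=-1, Churn=-1]  = -4

-4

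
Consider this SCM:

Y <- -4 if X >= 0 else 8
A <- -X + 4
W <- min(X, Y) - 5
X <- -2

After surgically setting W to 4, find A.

6

The intervention breaks the incoming arrows to W: W <- min(X, Y) - 5 no longer applies, and W = 4.
A is not downstream of the intervention, so its value is determined by the original equations.
A = -X + 4  [with X=-2]  = 6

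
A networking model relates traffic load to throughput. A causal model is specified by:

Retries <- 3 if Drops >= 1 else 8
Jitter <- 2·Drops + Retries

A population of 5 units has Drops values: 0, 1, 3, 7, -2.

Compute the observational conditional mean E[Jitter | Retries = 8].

Conditioning on Retries=8 selects the 2 unit(s) with Drops ∈ {0, -2}. Their Jitter values: 8, 4. Mean = 6.

6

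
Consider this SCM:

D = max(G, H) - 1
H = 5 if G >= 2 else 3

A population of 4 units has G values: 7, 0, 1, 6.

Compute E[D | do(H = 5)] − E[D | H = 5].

Every unit gets H=5 under the intervention. D values become 6, 4, 4, 5; E[D|do(H=5)] = 4.75.
E[D|H=5] averages over only the 2 units with H=5 (G = 7, 6): D = 6, 5, mean 5.5.
Difference = 4.75 − 5.5 = -0.75.

-0.75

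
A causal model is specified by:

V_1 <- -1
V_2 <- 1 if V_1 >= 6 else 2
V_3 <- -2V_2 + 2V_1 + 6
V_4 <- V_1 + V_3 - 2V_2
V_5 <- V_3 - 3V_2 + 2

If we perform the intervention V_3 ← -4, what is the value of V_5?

do(V_3=-4) replaces the equation V_3 <- -2V_2 + 2V_1 + 6 with the constant V_3 = -4.
V_2 = 1 if V_1 >= 6 else 2  [with V_1=-1]  = 2
V_5 = V_3 - 3V_2 + 2  [with V_3=-4, V_2=2]  = -8

-8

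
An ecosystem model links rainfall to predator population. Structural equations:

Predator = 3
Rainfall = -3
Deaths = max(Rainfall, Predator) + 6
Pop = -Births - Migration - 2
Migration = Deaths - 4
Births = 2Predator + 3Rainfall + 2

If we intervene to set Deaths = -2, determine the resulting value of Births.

-1

Under do(Deaths=-2), the mechanism Deaths = max(Rainfall, Predator) + 6 is discarded; Deaths is fixed at -2.
Since Births is not a descendant of the intervened variable, it is unaffected.
Births = 2Predator + 3Rainfall + 2  [with Predator=3, Rainfall=-3]  = -1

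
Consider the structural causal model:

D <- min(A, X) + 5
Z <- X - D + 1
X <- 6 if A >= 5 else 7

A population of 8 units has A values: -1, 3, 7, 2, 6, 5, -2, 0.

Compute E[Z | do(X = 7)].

0.5

Under do(X=7), X's equation is replaced by X=7 for every unit. Per-unit Z: 4, 0, -4, 1, -3, -2, 5, 3. Mean = 0.5.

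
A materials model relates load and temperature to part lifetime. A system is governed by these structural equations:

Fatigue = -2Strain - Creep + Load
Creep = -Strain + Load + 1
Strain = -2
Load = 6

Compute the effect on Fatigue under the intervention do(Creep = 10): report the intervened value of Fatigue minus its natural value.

-1

The intervention breaks the incoming arrows to Creep: Creep = -Strain + Load + 1 no longer applies, and Creep = 10.
Fatigue = -2Strain - Creep + Load  [with Strain=-2, Creep=10, Load=6]  = 0
Without intervention: Creep = -Strain + Load + 1  [with Strain=-2, Load=6]  = 9; Fatigue = -2Strain - Creep + Load  [with Strain=-2, Creep=9, Load=6]  = 1.
Change = 0 − 1 = -1.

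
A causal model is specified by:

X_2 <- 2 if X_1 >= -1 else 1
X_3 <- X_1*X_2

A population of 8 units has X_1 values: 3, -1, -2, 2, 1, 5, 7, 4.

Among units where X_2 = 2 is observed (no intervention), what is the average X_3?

E[X_3|X_2=2] averages over only the 7 units with X_2=2 (X_1 = 3, -1, 2, 1, 5, 7, 4): X_3 = 6, -2, 4, 2, 10, 14, 8, mean 6.

6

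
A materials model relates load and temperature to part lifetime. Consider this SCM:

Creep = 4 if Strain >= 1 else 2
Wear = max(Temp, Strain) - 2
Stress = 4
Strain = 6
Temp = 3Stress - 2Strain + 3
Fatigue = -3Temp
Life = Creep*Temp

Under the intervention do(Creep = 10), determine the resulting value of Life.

30

The intervention breaks the incoming arrows to Creep: Creep = 4 if Strain >= 1 else 2 no longer applies, and Creep = 10.
Temp = 3Stress - 2Strain + 3  [with Stress=4, Strain=6]  = 3
Life = Creep*Temp  [with Creep=10, Temp=3]  = 30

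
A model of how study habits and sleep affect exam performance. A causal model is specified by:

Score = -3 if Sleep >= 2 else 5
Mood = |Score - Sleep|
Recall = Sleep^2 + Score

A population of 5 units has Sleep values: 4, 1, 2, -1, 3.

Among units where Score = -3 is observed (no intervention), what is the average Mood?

Conditioning on Score=-3 selects the 3 unit(s) with Sleep ∈ {4, 2, 3}. Their Mood values: 7, 5, 6. Mean = 6.

6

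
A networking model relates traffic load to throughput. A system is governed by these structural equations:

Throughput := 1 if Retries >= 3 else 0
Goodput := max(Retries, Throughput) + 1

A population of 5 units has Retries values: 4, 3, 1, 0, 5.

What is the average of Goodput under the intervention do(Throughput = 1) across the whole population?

3.8

do(Throughput=1) breaks Throughput's dependence on Retries. With Throughput=1 fixed, Goodput across the units is 5, 4, 2, 2, 6, mean 3.8.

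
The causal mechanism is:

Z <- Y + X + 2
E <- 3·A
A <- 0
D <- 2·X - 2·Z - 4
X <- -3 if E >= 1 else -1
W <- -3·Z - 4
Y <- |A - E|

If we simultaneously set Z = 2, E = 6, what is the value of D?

Setting Z = 2, E = 6 by intervention discards those variables' equations.
X = -3 if E >= 1 else -1  [with E=6]  = -3
D = 2·X - 2·Z - 4  [with X=-3, Z=2]  = -14

-14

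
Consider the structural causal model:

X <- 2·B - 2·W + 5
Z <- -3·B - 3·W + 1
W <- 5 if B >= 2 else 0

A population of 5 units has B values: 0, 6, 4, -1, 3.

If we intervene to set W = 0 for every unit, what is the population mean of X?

The intervention sets W=0 in all 5 units regardless of B. Recomputing X per unit gives 5, 17, 13, 3, 11; average 9.8.

9.8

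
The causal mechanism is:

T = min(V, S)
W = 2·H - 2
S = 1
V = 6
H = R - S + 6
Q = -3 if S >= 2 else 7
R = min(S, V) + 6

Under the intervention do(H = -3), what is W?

-8

The intervention breaks the incoming arrows to H: H = R - S + 6 no longer applies, and H = -3.
W = 2·H - 2  [with H=-3]  = -8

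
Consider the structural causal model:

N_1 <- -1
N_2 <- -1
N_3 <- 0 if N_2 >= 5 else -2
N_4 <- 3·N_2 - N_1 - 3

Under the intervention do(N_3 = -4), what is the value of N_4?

The intervention breaks the incoming arrows to N_3: N_3 <- 0 if N_2 >= 5 else -2 no longer applies, and N_3 = -4.
N_4 is not downstream of the intervention, so its value is determined by the original equations.
N_4 = 3·N_2 - N_1 - 3  [with N_2=-1, N_1=-1]  = -5

-5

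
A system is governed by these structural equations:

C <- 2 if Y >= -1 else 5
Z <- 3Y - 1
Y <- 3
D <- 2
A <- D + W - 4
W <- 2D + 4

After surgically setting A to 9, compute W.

The intervention breaks the incoming arrows to A: A <- D + W - 4 no longer applies, and A = 9.
Since W is not a descendant of the intervened variable, it is unaffected.
W = 2D + 4  [with D=2]  = 8

8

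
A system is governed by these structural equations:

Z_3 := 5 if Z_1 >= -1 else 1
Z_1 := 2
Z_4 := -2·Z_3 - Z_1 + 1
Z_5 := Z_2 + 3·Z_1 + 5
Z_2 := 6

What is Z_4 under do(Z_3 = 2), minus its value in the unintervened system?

6

The intervention breaks the incoming arrows to Z_3: Z_3 := 5 if Z_1 >= -1 else 1 no longer applies, and Z_3 = 2.
Z_4 = -2·Z_3 - Z_1 + 1  [with Z_3=2, Z_1=2]  = -5
Without intervention: Z_3 = 5 if Z_1 >= -1 else 1  [with Z_1=2]  = 5; Z_4 = -2·Z_3 - Z_1 + 1  [with Z_3=5, Z_1=2]  = -11.
Change = -5 − (-11) = 6.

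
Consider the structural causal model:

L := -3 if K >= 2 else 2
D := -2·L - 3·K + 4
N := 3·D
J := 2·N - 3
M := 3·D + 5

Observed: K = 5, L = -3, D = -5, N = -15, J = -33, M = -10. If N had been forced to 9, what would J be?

Intervening sets N = 9 and removes its equation (N := 3·D).
J = 2·N - 3  [with N=9]  = 15

15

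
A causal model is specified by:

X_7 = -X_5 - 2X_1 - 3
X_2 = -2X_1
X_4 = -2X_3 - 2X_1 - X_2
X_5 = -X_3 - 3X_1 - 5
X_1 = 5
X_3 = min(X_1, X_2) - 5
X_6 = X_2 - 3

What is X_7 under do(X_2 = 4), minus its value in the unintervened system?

Under do(X_2=4), the mechanism X_2 = -2X_1 is discarded; X_2 is fixed at 4.
X_3 = min(X_1, X_2) - 5  [with X_1=5, X_2=4]  = -1
X_5 = -X_3 - 3X_1 - 5  [with X_3=-1, X_1=5]  = -19
X_7 = -X_5 - 2X_1 - 3  [with X_5=-19, X_1=5]  = 6
Without intervention: X_2 = -2X_1  [with X_1=5]  = -10; X_3 = min(X_1, X_2) - 5  [with X_1=5, X_2=-10]  = -15; X_5 = -X_3 - 3X_1 - 5  [with X_3=-15, X_1=5]  = -5; X_7 = -X_5 - 2X_1 - 3  [with X_5=-5, X_1=5]  = -8.
Change = 6 − (-8) = 14.

14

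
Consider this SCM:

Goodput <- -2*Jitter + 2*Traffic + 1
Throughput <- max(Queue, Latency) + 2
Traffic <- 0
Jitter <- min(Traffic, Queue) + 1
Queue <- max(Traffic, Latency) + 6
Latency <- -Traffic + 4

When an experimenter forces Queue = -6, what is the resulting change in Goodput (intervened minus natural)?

12

The intervention breaks the incoming arrows to Queue: Queue <- max(Traffic, Latency) + 6 no longer applies, and Queue = -6.
Jitter = min(Traffic, Queue) + 1  [with Traffic=0, Queue=-6]  = -5
Goodput = -2*Jitter + 2*Traffic + 1  [with Jitter=-5, Traffic=0]  = 11
Without intervention: Latency = -Traffic + 4  [with Traffic=0]  = 4; Queue = max(Traffic, Latency) + 6  [with Traffic=0, Latency=4]  = 10; Jitter = min(Traffic, Queue) + 1  [with Traffic=0, Queue=10]  = 1; Goodput = -2*Jitter + 2*Traffic + 1  [with Jitter=1, Traffic=0]  = -1.
Change = 11 − (-1) = 12.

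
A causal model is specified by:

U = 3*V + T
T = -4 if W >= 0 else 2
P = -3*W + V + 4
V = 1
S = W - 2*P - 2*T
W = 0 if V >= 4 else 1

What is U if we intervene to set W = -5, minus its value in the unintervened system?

6

Under do(W=-5), the mechanism W = 0 if V >= 4 else 1 is discarded; W is fixed at -5.
T = -4 if W >= 0 else 2  [with W=-5]  = 2
U = 3*V + T  [with V=1, T=2]  = 5
Without intervention: W = 0 if V >= 4 else 1  [with V=1]  = 1; T = -4 if W >= 0 else 2  [with W=1]  = -4; U = 3*V + T  [with V=1, T=-4]  = -1.
Change = 5 − (-1) = 6.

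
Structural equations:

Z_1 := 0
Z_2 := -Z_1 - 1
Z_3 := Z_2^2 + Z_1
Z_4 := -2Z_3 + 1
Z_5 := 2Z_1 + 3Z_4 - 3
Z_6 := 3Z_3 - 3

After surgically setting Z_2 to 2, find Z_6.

Under do(Z_2=2), the mechanism Z_2 := -Z_1 - 1 is discarded; Z_2 is fixed at 2.
Z_3 = Z_2^2 + Z_1  [with Z_2=2, Z_1=0]  = 4
Z_6 = 3Z_3 - 3  [with Z_3=4]  = 9

9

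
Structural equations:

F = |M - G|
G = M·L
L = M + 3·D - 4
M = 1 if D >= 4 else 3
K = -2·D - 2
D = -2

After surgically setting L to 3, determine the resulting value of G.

do(L=3) replaces the equation L = M + 3·D - 4 with the constant L = 3.
M = 1 if D >= 4 else 3  [with D=-2]  = 3
G = M·L  [with M=3, L=3]  = 9

9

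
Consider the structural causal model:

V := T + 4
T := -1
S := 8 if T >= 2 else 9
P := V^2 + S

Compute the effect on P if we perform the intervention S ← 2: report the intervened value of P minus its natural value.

-7

Under do(S=2), the mechanism S := 8 if T >= 2 else 9 is discarded; S is fixed at 2.
V = T + 4  [with T=-1]  = 3
P = V^2 + S  [with V=3, S=2]  = 11
Without intervention: S = 8 if T >= 2 else 9  [with T=-1]  = 9; V = T + 4  [with T=-1]  = 3; P = V^2 + S  [with V=3, S=9]  = 18.
Change = 11 − 18 = -7.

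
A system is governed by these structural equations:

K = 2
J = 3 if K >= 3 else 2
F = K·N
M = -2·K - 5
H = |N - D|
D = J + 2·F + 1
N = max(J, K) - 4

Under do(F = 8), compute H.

21

The intervention breaks the incoming arrows to F: F = K·N no longer applies, and F = 8.
J = 3 if K >= 3 else 2  [with K=2]  = 2
N = max(J, K) - 4  [with J=2, K=2]  = -2
D = J + 2·F + 1  [with J=2, F=8]  = 19
H = |N - D|  [with N=-2, D=19]  = 21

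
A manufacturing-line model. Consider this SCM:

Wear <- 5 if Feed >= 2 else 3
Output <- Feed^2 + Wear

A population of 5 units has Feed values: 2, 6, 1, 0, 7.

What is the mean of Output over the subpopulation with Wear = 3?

E[Output|Wear=3] averages over only the 2 units with Wear=3 (Feed = 1, 0): Output = 4, 3, mean 3.5.

3.5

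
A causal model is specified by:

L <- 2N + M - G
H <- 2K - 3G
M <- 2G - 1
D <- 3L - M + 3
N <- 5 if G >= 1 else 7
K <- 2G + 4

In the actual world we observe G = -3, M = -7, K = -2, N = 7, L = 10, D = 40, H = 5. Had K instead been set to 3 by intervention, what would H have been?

The intervention breaks the incoming arrows to K: K <- 2G + 4 no longer applies, and K = 3.
H = 2K - 3G  [with K=3, G=-3]  = 15

15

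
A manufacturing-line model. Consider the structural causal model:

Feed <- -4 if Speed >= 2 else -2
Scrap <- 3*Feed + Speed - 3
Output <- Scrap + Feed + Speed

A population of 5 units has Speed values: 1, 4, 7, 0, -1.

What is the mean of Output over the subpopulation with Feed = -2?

-11

E[Output|Feed=-2] averages over only the 3 units with Feed=-2 (Speed = 1, 0, -1): Output = -9, -11, -13, mean -11.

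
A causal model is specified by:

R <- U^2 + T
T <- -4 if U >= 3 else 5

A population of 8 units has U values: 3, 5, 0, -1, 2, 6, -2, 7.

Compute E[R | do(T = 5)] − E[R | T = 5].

do(T=5) breaks T's dependence on U. With T=5 fixed, R across the units is 14, 30, 5, 6, 9, 41, 9, 54, mean 21.
Observing T=5 restricts to units where T's equation naturally yields 5: U ∈ {0, -1, 2, -2}. In that subpopulation R = 5, 6, 9, 9, mean 7.25.
Difference = 21 − 7.25 = 13.75.

13.75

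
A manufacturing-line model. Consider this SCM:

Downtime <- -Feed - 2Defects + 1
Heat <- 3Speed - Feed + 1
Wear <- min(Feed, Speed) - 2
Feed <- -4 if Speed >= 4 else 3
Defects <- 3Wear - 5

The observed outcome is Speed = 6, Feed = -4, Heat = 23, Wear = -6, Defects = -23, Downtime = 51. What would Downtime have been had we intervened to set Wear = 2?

Under do(Wear=2), the mechanism Wear <- min(Feed, Speed) - 2 is discarded; Wear is fixed at 2.
Feed = -4 if Speed >= 4 else 3  [with Speed=6]  = -4
Defects = 3Wear - 5  [with Wear=2]  = 1
Downtime = -Feed - 2Defects + 1  [with Feed=-4, Defects=1]  = 3

3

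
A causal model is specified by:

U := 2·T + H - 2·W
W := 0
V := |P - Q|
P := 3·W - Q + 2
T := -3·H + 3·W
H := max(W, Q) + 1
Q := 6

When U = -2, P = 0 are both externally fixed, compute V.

6

Under do(U = -2, P = 0), each intervened variable's structural equation is replaced by its fixed value.
V = |P - Q|  [with P=0, Q=6]  = 6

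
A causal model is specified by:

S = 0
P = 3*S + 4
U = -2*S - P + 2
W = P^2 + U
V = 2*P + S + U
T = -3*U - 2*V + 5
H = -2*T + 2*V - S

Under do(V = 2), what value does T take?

7

The intervention breaks the incoming arrows to V: V = 2*P + S + U no longer applies, and V = 2.
P = 3*S + 4  [with S=0]  = 4
U = -2*S - P + 2  [with S=0, P=4]  = -2
T = -3*U - 2*V + 5  [with U=-2, V=2]  = 7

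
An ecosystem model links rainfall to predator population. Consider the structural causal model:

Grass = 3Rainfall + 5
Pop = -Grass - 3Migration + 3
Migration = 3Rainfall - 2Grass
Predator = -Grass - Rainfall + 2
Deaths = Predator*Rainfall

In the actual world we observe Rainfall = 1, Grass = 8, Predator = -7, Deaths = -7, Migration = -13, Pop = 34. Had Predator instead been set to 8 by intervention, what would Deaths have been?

8

The intervention breaks the incoming arrows to Predator: Predator = -Grass - Rainfall + 2 no longer applies, and Predator = 8.
Deaths = Predator*Rainfall  [with Predator=8, Rainfall=1]  = 8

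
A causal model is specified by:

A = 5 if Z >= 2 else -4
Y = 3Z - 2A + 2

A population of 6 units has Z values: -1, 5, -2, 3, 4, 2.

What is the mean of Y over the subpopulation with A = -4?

5.5

Conditioning on A=-4 selects the 2 unit(s) with Z ∈ {-1, -2}. Their Y values: 7, 4. Mean = 5.5.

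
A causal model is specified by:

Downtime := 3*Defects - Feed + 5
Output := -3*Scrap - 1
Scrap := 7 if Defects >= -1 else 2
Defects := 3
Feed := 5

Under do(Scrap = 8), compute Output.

The intervention breaks the incoming arrows to Scrap: Scrap := 7 if Defects >= -1 else 2 no longer applies, and Scrap = 8.
Output = -3*Scrap - 1  [with Scrap=8]  = -25

-25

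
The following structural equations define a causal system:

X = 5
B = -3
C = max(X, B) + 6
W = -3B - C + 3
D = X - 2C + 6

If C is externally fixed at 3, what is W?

9

The intervention breaks the incoming arrows to C: C = max(X, B) + 6 no longer applies, and C = 3.
W = -3B - C + 3  [with B=-3, C=3]  = 9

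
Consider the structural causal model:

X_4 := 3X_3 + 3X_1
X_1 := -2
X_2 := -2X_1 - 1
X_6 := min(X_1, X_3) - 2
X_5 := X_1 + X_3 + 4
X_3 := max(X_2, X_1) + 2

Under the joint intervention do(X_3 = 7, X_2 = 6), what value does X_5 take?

Setting X_3 = 7, X_2 = 6 by intervention discards those variables' equations.
X_5 = X_1 + X_3 + 4  [with X_1=-2, X_3=7]  = 9

9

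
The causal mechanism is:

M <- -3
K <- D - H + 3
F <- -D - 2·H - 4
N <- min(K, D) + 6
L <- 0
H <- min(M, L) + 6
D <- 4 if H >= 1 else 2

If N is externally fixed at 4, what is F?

Intervening sets N = 4 and removes its equation (N <- min(K, D) + 6).
No directed path runs from N to F, so F keeps its natural value.
H = min(M, L) + 6  [with M=-3, L=0]  = 3
D = 4 if H >= 1 else 2  [with H=3]  = 4
F = -D - 2·H - 4  [with D=4, H=3]  = -14

-14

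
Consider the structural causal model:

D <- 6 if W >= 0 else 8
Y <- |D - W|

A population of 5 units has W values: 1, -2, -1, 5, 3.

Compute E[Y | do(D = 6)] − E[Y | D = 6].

Every unit gets D=6 under the intervention. Y values become 5, 8, 7, 1, 3; E[Y|do(D=6)] = 4.8.
Conditioning on D=6 selects the 3 unit(s) with W ∈ {1, 5, 3}. Their Y values: 5, 1, 3. Mean = 3.
Difference = 4.8 − 3 = 1.8.

1.8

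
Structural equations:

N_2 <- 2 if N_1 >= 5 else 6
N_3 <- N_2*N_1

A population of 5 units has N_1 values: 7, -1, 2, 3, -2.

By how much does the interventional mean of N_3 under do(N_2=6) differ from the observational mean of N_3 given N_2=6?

7.8

Every unit gets N_2=6 under the intervention. N_3 values become 42, -6, 12, 18, -12; E[N_3|do(N_2=6)] = 10.8.
Observing N_2=6 restricts to units where N_2's equation naturally yields 6: N_1 ∈ {-1, 2, 3, -2}. In that subpopulation N_3 = -6, 12, 18, -12, mean 3.
Difference = 10.8 − 3 = 7.8.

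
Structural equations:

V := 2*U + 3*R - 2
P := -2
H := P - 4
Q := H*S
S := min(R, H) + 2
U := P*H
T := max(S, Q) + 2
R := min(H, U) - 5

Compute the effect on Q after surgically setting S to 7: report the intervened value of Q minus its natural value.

Under do(S=7), the mechanism S := min(R, H) + 2 is discarded; S is fixed at 7.
H = P - 4  [with P=-2]  = -6
Q = H*S  [with H=-6, S=7]  = -42
Without intervention: H = P - 4  [with P=-2]  = -6; U = P*H  [with P=-2, H=-6]  = 12; R = min(H, U) - 5  [with H=-6, U=12]  = -11; S = min(R, H) + 2  [with R=-11, H=-6]  = -9; Q = H*S  [with H=-6, S=-9]  = 54.
Change = -42 − 54 = -96.

-96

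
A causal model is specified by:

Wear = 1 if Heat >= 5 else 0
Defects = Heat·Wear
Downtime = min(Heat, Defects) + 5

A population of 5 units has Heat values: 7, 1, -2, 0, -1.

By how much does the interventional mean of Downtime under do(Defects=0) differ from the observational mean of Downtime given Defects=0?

The intervention sets Defects=0 in all 5 units regardless of Heat. Recomputing Downtime per unit gives 5, 5, 3, 5, 4; average 4.4.
Conditioning on Defects=0 selects the 4 unit(s) with Heat ∈ {1, -2, 0, -1}. Their Downtime values: 5, 3, 5, 4. Mean = 4.25.
Difference = 4.4 − 4.25 = 0.15.

0.15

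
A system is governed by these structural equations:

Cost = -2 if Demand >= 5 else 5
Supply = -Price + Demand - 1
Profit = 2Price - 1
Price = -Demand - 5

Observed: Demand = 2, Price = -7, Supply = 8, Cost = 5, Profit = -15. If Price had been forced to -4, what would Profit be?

do(Price=-4) replaces the equation Price = -Demand - 5 with the constant Price = -4.
Profit = 2Price - 1  [with Price=-4]  = -9

-9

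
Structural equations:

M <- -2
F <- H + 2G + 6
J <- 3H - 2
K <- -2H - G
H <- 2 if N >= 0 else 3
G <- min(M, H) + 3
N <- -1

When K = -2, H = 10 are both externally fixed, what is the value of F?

The joint intervention fixes K = -2, H = 10, removing each variable's own equation.
G = min(M, H) + 3  [with M=-2, H=10]  = 1
F = H + 2G + 6  [with H=10, G=1]  = 18

18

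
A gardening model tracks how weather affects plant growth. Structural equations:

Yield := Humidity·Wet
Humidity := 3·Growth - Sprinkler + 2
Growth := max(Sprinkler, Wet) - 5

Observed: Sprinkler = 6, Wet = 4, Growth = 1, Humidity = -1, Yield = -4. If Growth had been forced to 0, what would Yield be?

-16

do(Growth=0) replaces the equation Growth := max(Sprinkler, Wet) - 5 with the constant Growth = 0.
Humidity = 3·Growth - Sprinkler + 2  [with Growth=0, Sprinkler=6]  = -4
Yield = Humidity·Wet  [with Humidity=-4, Wet=4]  = -16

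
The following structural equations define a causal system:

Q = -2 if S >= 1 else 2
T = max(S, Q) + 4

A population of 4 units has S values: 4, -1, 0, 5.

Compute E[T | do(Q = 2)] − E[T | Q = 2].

1.25

Under do(Q=2), Q's equation is replaced by Q=2 for every unit. Per-unit T: 8, 6, 6, 9. Mean = 7.25.
Observing Q=2 restricts to units where Q's equation naturally yields 2: S ∈ {-1, 0}. In that subpopulation T = 6, 6, mean 6.
Difference = 7.25 − 6 = 1.25.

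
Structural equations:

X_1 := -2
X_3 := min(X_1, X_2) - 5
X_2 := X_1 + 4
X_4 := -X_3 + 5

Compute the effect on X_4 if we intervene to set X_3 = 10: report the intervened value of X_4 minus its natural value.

-17

The intervention breaks the incoming arrows to X_3: X_3 := min(X_1, X_2) - 5 no longer applies, and X_3 = 10.
X_4 = -X_3 + 5  [with X_3=10]  = -5
Without intervention: X_2 = X_1 + 4  [with X_1=-2]  = 2; X_3 = min(X_1, X_2) - 5  [with X_1=-2, X_2=2]  = -7; X_4 = -X_3 + 5  [with X_3=-7]  = 12.
Change = -5 − 12 = -17.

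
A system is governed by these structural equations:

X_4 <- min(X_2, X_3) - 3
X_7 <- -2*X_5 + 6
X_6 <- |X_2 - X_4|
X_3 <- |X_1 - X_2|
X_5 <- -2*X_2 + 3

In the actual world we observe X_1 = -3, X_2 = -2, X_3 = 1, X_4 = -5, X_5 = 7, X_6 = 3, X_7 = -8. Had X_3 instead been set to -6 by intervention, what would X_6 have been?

7

The intervention breaks the incoming arrows to X_3: X_3 <- |X_1 - X_2| no longer applies, and X_3 = -6.
X_4 = min(X_2, X_3) - 3  [with X_2=-2, X_3=-6]  = -9
X_6 = |X_2 - X_4|  [with X_2=-2, X_4=-9]  = 7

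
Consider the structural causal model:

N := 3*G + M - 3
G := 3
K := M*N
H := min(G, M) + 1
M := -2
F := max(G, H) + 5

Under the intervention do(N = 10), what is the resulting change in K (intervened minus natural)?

Intervening sets N = 10 and removes its equation (N := 3*G + M - 3).
K = M*N  [with M=-2, N=10]  = -20
Without intervention: N = 3*G + M - 3  [with G=3, M=-2]  = 4; K = M*N  [with M=-2, N=4]  = -8.
Change = -20 − (-8) = -12.

-12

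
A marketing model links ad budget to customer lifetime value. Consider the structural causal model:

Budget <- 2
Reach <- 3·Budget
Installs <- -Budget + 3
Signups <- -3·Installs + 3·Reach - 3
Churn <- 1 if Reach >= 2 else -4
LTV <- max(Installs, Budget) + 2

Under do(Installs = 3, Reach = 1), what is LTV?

5

Setting Installs = 3, Reach = 1 by intervention discards those variables' equations.
LTV = max(Installs, Budget) + 2  [with Installs=3, Budget=2]  = 5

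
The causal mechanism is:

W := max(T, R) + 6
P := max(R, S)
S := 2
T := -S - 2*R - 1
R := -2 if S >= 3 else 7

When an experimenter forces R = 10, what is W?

16

do(R=10) replaces the equation R := -2 if S >= 3 else 7 with the constant R = 10.
T = -S - 2*R - 1  [with S=2, R=10]  = -23
W = max(T, R) + 6  [with T=-23, R=10]  = 16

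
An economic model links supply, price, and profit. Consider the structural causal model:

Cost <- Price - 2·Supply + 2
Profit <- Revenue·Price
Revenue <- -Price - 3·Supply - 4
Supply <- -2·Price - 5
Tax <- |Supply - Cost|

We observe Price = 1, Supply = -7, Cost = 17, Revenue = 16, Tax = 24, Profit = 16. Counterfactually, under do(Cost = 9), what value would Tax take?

16

do(Cost=9) replaces the equation Cost <- Price - 2·Supply + 2 with the constant Cost = 9.
Supply = -2·Price - 5  [with Price=1]  = -7
Tax = |Supply - Cost|  [with Supply=-7, Cost=9]  = 16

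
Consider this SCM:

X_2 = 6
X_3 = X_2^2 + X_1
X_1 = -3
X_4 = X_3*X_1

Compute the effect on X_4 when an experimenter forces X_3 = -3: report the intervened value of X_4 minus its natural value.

108

The intervention breaks the incoming arrows to X_3: X_3 = X_2^2 + X_1 no longer applies, and X_3 = -3.
X_4 = X_3*X_1  [with X_3=-3, X_1=-3]  = 9
Without intervention: X_3 = X_2^2 + X_1  [with X_2=6, X_1=-3]  = 33; X_4 = X_3*X_1  [with X_3=33, X_1=-3]  = -99.
Change = 9 − (-99) = 108.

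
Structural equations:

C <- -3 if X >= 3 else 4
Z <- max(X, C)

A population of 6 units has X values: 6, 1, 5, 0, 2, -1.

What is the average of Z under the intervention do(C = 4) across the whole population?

Under do(C=4), C's equation is replaced by C=4 for every unit. Per-unit Z: 6, 4, 5, 4, 4, 4. Mean = 4.5.

4.5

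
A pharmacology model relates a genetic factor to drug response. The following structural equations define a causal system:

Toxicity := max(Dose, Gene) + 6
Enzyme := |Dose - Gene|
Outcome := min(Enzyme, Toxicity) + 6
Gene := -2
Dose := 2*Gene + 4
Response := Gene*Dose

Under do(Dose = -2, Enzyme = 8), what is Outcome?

Under do(Dose = -2, Enzyme = 8), each intervened variable's structural equation is replaced by its fixed value.
Toxicity = max(Dose, Gene) + 6  [with Dose=-2, Gene=-2]  = 4
Outcome = min(Enzyme, Toxicity) + 6  [with Enzyme=8, Toxicity=4]  = 10

10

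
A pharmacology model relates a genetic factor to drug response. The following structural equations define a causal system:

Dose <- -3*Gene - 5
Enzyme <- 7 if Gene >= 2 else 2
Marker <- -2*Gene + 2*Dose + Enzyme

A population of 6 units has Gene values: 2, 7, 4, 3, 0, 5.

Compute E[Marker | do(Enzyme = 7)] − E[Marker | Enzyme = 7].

Every unit gets Enzyme=7 under the intervention. Marker values become -19, -59, -35, -27, -3, -43; E[Marker|do(Enzyme=7)] = -31.
E[Marker|Enzyme=7] averages over only the 5 units with Enzyme=7 (Gene = 2, 7, 4, 3, 5): Marker = -19, -59, -35, -27, -43, mean -36.6.
Difference = -31 − (-36.6) = 5.6.

5.6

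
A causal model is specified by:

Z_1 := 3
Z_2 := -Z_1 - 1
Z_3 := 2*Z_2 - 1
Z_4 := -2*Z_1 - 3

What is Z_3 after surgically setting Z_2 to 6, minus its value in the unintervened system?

20

The intervention breaks the incoming arrows to Z_2: Z_2 := -Z_1 - 1 no longer applies, and Z_2 = 6.
Z_3 = 2*Z_2 - 1  [with Z_2=6]  = 11
Without intervention: Z_2 = -Z_1 - 1  [with Z_1=3]  = -4; Z_3 = 2*Z_2 - 1  [with Z_2=-4]  = -9.
Change = 11 − (-9) = 20.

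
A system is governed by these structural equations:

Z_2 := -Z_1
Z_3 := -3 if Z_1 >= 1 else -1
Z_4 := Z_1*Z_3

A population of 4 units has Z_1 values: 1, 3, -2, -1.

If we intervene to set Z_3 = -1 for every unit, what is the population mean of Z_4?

The intervention sets Z_3=-1 in all 4 units regardless of Z_1. Recomputing Z_4 per unit gives -1, -3, 2, 1; average -0.25.

-0.25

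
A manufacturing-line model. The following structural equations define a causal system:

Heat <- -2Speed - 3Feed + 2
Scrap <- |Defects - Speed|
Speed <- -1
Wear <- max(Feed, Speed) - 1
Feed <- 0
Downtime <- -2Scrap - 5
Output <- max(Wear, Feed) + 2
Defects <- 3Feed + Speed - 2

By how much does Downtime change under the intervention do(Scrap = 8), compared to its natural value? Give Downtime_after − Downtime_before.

Intervening sets Scrap = 8 and removes its equation (Scrap <- |Defects - Speed|).
Downtime = -2Scrap - 5  [with Scrap=8]  = -21
Without intervention: Defects = 3Feed + Speed - 2  [with Feed=0, Speed=-1]  = -3; Scrap = |Defects - Speed|  [with Defects=-3, Speed=-1]  = 2; Downtime = -2Scrap - 5  [with Scrap=2]  = -9.
Change = -21 − (-9) = -12.

-12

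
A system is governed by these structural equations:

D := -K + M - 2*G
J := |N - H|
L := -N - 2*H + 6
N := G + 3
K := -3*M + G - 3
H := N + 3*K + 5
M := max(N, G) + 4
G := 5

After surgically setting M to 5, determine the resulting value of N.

Under do(M=5), the mechanism M := max(N, G) + 4 is discarded; M is fixed at 5.
Since N is not a descendant of the intervened variable, it is unaffected.
N = G + 3  [with G=5]  = 8

8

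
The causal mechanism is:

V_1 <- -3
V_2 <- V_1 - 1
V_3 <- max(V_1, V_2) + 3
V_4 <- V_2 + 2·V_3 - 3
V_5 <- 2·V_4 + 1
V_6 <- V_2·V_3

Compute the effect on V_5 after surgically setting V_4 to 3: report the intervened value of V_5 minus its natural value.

20

Intervening sets V_4 = 3 and removes its equation (V_4 <- V_2 + 2·V_3 - 3).
V_5 = 2·V_4 + 1  [with V_4=3]  = 7
Without intervention: V_2 = V_1 - 1  [with V_1=-3]  = -4; V_3 = max(V_1, V_2) + 3  [with V_1=-3, V_2=-4]  = 0; V_4 = V_2 + 2·V_3 - 3  [with V_2=-4, V_3=0]  = -7; V_5 = 2·V_4 + 1  [with V_4=-7]  = -13.
Change = 7 − (-13) = 20.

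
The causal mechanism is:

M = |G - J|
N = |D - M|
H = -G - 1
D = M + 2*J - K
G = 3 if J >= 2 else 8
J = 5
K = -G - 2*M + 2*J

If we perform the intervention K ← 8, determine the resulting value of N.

2

The intervention breaks the incoming arrows to K: K = -G - 2*M + 2*J no longer applies, and K = 8.
G = 3 if J >= 2 else 8  [with J=5]  = 3
M = |G - J|  [with G=3, J=5]  = 2
D = M + 2*J - K  [with M=2, J=5, K=8]  = 4
N = |D - M|  [with D=4, M=2]  = 2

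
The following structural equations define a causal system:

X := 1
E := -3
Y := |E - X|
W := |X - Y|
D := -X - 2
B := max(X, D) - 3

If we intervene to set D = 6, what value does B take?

The intervention breaks the incoming arrows to D: D := -X - 2 no longer applies, and D = 6.
B = max(X, D) - 3  [with X=1, D=6]  = 3

3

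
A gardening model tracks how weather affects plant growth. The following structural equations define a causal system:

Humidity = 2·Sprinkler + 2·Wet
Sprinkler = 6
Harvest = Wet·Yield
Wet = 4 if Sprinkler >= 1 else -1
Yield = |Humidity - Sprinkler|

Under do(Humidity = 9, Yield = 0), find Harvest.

0

Setting Humidity = 9, Yield = 0 by intervention discards those variables' equations.
Wet = 4 if Sprinkler >= 1 else -1  [with Sprinkler=6]  = 4
Harvest = Wet·Yield  [with Wet=4, Yield=0]  = 0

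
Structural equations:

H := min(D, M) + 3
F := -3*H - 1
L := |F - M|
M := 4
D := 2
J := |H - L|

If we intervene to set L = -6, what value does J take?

The intervention breaks the incoming arrows to L: L := |F - M| no longer applies, and L = -6.
H = min(D, M) + 3  [with D=2, M=4]  = 5
J = |H - L|  [with H=5, L=-6]  = 11

11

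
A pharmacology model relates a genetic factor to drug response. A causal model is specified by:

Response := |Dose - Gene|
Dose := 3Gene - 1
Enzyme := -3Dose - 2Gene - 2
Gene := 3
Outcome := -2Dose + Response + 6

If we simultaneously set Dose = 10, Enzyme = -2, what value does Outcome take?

-7

Under do(Dose = 10, Enzyme = -2), each intervened variable's structural equation is replaced by its fixed value.
Response = |Dose - Gene|  [with Dose=10, Gene=3]  = 7
Outcome = -2Dose + Response + 6  [with Dose=10, Response=7]  = -7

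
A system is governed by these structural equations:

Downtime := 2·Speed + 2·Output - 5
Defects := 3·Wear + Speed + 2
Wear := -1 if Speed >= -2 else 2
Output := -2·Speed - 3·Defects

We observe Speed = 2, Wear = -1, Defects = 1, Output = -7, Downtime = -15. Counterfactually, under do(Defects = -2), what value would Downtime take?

3

do(Defects=-2) replaces the equation Defects := 3·Wear + Speed + 2 with the constant Defects = -2.
Output = -2·Speed - 3·Defects  [with Speed=2, Defects=-2]  = 2
Downtime = 2·Speed + 2·Output - 5  [with Speed=2, Output=2]  = 3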